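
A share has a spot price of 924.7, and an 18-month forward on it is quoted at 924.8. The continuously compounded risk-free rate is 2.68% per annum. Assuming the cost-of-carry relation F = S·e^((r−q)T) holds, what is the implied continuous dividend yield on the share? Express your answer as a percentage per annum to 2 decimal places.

From F = S·e^((r−q)T): (r − q) = ln(F/S)/T
ln(924.8/924.7) = ln(1.000108) = 0.000108
(r − q) = 0.000108 / (18/12) = 0.000072
q = r − ln(F/S)/T = 0.0268 − 0.000072 = 0.026728
q = 2.67%

2.67%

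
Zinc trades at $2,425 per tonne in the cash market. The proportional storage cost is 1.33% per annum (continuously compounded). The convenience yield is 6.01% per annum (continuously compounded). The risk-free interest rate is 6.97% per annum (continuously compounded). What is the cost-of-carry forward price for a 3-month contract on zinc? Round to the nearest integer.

Net carry = r + u − y = 0.0697 + 0.0133 − 0.0601 = 0.0229
F = S·e^((r+u−y)T) = 2425 · e^(0.0229 × 3/12) = 2425 · e^0.005725
= 2425 × 1.005741 = $2,439 per tonne

$2,439 per tonne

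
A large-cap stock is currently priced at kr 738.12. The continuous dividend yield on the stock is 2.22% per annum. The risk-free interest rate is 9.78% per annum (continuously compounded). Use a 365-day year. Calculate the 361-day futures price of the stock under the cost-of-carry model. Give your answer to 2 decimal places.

F = S·e^((r − q)T) = 738.12 · e^((0.0978 − 0.0222) × 361/365)
= 738.12 · e^0.074772 = 738.12 × 1.077638
F = kr 795.43

kr 795.43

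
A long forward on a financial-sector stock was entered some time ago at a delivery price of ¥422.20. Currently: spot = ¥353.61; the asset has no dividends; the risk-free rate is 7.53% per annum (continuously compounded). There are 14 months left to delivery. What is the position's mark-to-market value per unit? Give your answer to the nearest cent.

-¥33.08

Current fair forward for the remaining 14 months: F = S·e^(r·T), r = 0.0753
F = 353.61 · e^(0.0753 × 14/12) = 353.61 × 1.091824 = 386.0799
Value of long forward = (F − K)·e^(−rT) = (386.0799 − 422.20) · e^(−0.0753·14/12)
= -36.1201 × 0.915898 = -33.08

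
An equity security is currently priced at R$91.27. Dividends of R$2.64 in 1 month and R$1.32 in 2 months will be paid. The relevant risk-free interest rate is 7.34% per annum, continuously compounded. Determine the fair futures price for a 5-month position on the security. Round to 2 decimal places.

PV(dividends) I = 2.64·e^(−0.0734·1/12) + 1.32·e^(−0.0734·2/12)
I = 2.6239 + 1.3040 = 3.9279
F = (S − I)·e^(rT) = (91.27 − 3.9279) · e^(0.0734·5/12)
= 87.3421 · e^0.030583 = 87.3421 × 1.031055 = R$90.05

R$90.05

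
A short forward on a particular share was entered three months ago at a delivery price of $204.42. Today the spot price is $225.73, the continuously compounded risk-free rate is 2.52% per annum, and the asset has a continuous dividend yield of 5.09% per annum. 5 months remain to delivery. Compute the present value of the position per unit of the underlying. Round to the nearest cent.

Current fair forward for the remaining 5 months: F = S·e^((r − q)·T), (r − q) = 0.0252 − 0.0509 = -0.0257
F = 225.73 · e^(-0.0257 × 5/12) = 225.73 × 0.989349 = 223.3257
Value of long forward = (F − K)·e^(−rT) = (223.3257 − 204.42) · e^(−0.0252·5/12)
= 18.9057 × 0.989555 = 18.71
Short position value = −(long value) = -$18.71

-$18.71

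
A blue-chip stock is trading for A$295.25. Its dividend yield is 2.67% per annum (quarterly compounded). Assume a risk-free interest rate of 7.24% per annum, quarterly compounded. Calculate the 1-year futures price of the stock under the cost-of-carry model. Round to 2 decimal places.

F = S · (1+r/4)^(4T) / (1+q/4)^(4T)
= 295.25 × 1.074389 / 1.026969 = 295.25 × 1.046175
F = A$308.88

A$308.88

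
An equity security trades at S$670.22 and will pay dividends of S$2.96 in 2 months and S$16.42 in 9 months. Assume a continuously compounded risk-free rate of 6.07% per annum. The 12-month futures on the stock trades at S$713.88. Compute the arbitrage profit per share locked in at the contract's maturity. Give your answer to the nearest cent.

S$21.50 per share

PV(dividends) I = 2.96·e^(−0.0607·2/12) + 16.42·e^(−0.0607·9/12) = 18.6194
Fair futures F* = (S − I)·e^(rT) = (670.22 − 18.6194)·e^0.060700 = 651.6006 × 1.062580 = 692.3778
Market S$713.88 > fair 692.3778: forward overpriced → cash-and-carry (borrow at r, buy the stock and collect the dividends, short the forward).
Profit at T = |F_mkt − F*| = |713.88 − 692.3778| = S$21.50 per share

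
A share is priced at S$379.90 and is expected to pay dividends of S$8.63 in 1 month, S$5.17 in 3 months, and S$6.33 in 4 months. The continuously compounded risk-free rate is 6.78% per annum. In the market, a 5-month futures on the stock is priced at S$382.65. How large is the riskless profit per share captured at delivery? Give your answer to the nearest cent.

PV(dividends) I = 8.63·e^(−0.0678·1/12) + 5.17·e^(−0.0678·3/12) + 6.33·e^(−0.0678·4/12) = 19.8530
Fair futures F* = (S − I)·e^(rT) = (379.90 − 19.8530)·e^0.028250 = 360.0470 × 1.028653 = 370.3634
Market S$382.65 > fair 370.3634: forward overpriced → cash-and-carry (borrow at r, buy the stock and collect the dividends, short the forward).
Profit at T = |F_mkt − F*| = |382.65 − 370.3634| = S$12.29 per share

S$12.29 per share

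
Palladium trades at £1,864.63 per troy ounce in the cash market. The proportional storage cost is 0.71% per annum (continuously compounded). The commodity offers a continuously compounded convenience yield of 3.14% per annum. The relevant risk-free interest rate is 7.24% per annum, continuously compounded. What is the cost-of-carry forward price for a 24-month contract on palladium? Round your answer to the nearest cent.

Net carry = r + u − y = 0.0724 + 0.0071 − 0.0314 = 0.0481
F = S·e^((r+u−y)T) = 1864.63 · e^(0.0481 × 24/12) = 1864.63 · e^0.09620000
= 1864.63 × 1.10097924 = £2,052.92 per troy ounce

£2,052.92 per troy ounce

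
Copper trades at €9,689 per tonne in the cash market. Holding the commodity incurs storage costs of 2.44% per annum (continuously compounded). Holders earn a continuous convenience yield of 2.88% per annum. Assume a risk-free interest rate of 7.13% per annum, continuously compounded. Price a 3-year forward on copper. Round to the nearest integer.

€11,842 per tonne

Net carry = r + u − y = 0.0713 + 0.0244 − 0.0288 = 0.0669
F = S·e^((r+u−y)T) = 9689 · e^(0.0669 × 3) = 9689 · e^0.200700
= 9689 × 1.222258 = €11,842 per tonne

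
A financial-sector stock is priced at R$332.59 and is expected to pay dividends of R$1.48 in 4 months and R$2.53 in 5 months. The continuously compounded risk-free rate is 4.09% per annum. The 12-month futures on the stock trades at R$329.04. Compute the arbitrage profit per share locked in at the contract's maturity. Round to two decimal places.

R$13.32 per share

PV(dividends) I = 1.48·e^(−0.0409·4/12) + 2.53·e^(−0.0409·5/12) = 3.9472
Fair futures F* = (S − I)·e^(rT) = (332.59 − 3.9472)·e^0.040900 = 328.6428 × 1.041748 = 342.3630
Market R$329.04 < fair 342.3630: forward underpriced → reverse cash-and-carry (short the stock, invest proceeds at r, pay the dividends, go long the forward).
Profit at T = |F_mkt − F*| = |329.04 − 342.3630| = R$13.32 per share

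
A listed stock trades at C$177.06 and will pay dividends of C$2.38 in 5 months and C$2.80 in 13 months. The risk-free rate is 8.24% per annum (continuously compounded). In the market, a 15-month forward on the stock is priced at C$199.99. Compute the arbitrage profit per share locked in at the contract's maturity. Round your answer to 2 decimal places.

PV(dividends) I = 2.38·e^(−0.0824·5/12) + 2.80·e^(−0.0824·13/12) = 4.8606
Fair forward F* = (S − I)·e^(rT) = (177.06 − 4.8606)·e^0.103000 = 172.1994 × 1.108491 = 190.8815
Market C$199.99 > fair 190.8815: forward overpriced → cash-and-carry (borrow at r, buy the stock and collect the dividends, short the forward).
Profit at T = |F_mkt − F*| = |199.99 − 190.8815| = C$9.11 per share

C$9.11 per share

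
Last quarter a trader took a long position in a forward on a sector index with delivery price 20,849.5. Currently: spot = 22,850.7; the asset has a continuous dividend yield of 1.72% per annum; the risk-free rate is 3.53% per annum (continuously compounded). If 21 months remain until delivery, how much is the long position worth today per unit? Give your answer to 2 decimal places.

Current fair forward for the remaining 21 months: F = S·e^((r − q)·T), (r − q) = 0.0353 − 0.0172 = 0.0181
F = 22850.7 · e^(0.0181 × 21/12) = 22850.7 × 1.03218199 = 23586.0810
Value of long forward = (F − K)·e^(−rT) = (23586.0810 − 20849.5) · e^(−0.0353·21/12)
= 2736.5810 × 0.94009438 = 2572.64

2572.64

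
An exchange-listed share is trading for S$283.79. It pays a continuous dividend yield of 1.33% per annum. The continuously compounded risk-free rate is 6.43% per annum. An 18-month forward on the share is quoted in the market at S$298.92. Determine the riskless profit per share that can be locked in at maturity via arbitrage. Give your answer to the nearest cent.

S$7.43 per share

Fair forward: F* = S·e^(carry·T), with carry = (r − q) = 0.0643 − 0.0133 = 0.0510
F* = 283.79 · e^(0.0510 × 18/12) = 283.79 · e^0.076500 = 283.79 × 1.079502 = S$306.3519
Market S$298.92 < fair S$306.3519: forward underpriced → reverse cash-and-carry (short spot, go long the forward).
At maturity, profit = |F_mkt − F*| = |298.92 − 306.3519| = S$7.43 per share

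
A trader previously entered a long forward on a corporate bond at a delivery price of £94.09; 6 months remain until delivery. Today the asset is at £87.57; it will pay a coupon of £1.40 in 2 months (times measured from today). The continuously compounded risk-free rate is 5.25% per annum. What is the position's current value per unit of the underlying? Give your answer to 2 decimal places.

PV(remaining coupons) I = 1.40·e^(−0.0525·2/12) = 1.3878
Current forward F = (S − I)·e^(rT) = (87.57 − 1.3878)·e^(0.0525·6/12) = 86.1822 × 1.026598 = 88.4745
Value (long) = (F − K)·e^(−rT) = (88.4745 − 94.09) × 0.974092 = -5.4700
Value = -£5.47

-£5.47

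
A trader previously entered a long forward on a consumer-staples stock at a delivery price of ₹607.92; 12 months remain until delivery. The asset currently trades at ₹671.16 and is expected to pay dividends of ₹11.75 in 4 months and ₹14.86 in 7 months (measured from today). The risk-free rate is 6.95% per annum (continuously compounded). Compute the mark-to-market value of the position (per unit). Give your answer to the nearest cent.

₹78.31

PV(remaining dividends) I = 11.75·e^(−0.0695·4/12) + 14.86·e^(−0.0695·7/12) = 25.7505
Current forward F = (S − I)·e^(rT) = (671.16 − 25.7505)·e^(0.0695·12/12) = 645.4095 × 1.071972 = 691.8609
Value (long) = (F − K)·e^(−rT) = (691.8609 − 607.92) × 0.932860 = 78.3051
Value = ₹78.31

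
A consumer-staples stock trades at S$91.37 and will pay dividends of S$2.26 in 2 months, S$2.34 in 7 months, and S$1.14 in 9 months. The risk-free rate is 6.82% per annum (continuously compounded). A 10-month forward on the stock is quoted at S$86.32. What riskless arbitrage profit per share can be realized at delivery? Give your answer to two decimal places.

PV(dividends) I = 2.26·e^(−0.0682·2/12) + 2.34·e^(−0.0682·7/12) + 1.14·e^(−0.0682·9/12) = 5.5663
Fair forward F* = (S − I)·e^(rT) = (91.37 − 5.5663)·e^0.056833 = 85.8037 × 1.058479 = 90.8214
Market S$86.32 < fair 90.8214: forward underpriced → reverse cash-and-carry (short the stock, invest proceeds at r, pay the dividends, go long the forward).
Profit at T = |F_mkt − F*| = |86.32 − 90.8214| = S$4.50 per share

S$4.50 per share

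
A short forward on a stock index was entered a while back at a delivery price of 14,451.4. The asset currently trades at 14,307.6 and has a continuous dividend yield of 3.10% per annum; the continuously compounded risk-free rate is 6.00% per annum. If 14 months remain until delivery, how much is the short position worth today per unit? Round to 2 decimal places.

Current fair forward for the remaining 14 months: F = S·e^((r − q)·T), (r − q) = 0.0600 − 0.0310 = 0.0290
F = 14307.6 · e^(0.0290 × 14/12) = 14307.6 × 1.03441219 = 14799.9558
Value of long forward = (F − K)·e^(−rT) = (14799.9558 − 14451.4) · e^(−0.0600·14/12)
= 348.5558 × 0.93239382 = 324.99
Short position value = −(long value) = -324.99

-324.99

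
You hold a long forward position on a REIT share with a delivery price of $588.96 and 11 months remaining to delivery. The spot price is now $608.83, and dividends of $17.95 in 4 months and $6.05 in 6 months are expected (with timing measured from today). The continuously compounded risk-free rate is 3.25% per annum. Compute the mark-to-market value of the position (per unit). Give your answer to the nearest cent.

PV(remaining dividends) I = 17.95·e^(−0.0325·4/12) + 6.05·e^(−0.0325·6/12) = 23.7091
Current forward F = (S − I)·e^(rT) = (608.83 − 23.7091)·e^(0.0325·11/12) = 585.1209 × 1.030240 = 602.8150
Value (long) = (F − K)·e^(−rT) = (602.8150 − 588.96) × 0.970648 = 13.4483
Value = $13.45

$13.45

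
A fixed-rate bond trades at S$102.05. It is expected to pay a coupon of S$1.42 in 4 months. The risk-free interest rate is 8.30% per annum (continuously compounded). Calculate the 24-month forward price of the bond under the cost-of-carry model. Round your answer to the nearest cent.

S$118.85

PV(coupons) I = 1.42·e^(−0.0830·4/12)
I = 1.3813
F = (S − I)·e^(rT) = (102.05 − 1.3813) · e^(0.0830·24/12)
= 100.6687 · e^0.166000 = 100.6687 × 1.180573 = S$118.85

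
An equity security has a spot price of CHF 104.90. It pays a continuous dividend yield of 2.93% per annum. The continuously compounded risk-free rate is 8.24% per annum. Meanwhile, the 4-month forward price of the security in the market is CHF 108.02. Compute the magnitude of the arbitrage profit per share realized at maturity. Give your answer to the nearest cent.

Fair forward: F* = S·e^(carry·T), with carry = (r − q) = 0.0824 − 0.0293 = 0.0531
F* = 104.90 · e^(0.0531 × 4/12) = 104.90 · e^0.017700 = 104.90 × 1.017858 = CHF 106.7733
Market CHF 108.02 > fair CHF 106.7733: forward overpriced → cash-and-carry (buy spot, short the forward).
At maturity, profit = |F_mkt − F*| = |108.02 − 106.7733| = CHF 1.25 per share

CHF 1.25 per share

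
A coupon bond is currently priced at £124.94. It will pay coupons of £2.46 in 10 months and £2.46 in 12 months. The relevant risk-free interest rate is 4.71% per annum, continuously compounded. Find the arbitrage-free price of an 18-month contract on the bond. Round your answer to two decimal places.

£129.03

PV(coupons) I = 2.46·e^(−0.0471·10/12) + 2.46·e^(−0.0471·12/12)
I = 2.3653 + 2.3468 = 4.7121
F = (S − I)·e^(rT) = (124.94 − 4.7121) · e^(0.0471·18/12)
= 120.2279 · e^0.070650 = 120.2279 × 1.073206 = £129.03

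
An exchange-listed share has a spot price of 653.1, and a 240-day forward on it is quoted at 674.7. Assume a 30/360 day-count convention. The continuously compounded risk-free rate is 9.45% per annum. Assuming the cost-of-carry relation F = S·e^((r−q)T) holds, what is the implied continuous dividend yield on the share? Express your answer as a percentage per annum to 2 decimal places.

From F = S·e^((r−q)T): (r − q) = ln(F/S)/T
ln(674.7/653.1) = ln(1.033073) = 0.032538
(r − q) = 0.032538 / (240/360) = 0.048807
q = r − ln(F/S)/T = 0.0945 − 0.048807 = 0.045693
q = 4.57%

4.57%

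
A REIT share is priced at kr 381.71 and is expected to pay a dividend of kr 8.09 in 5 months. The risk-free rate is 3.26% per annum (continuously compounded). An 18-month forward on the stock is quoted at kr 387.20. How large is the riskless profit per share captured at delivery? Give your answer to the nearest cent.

kr 5.26 per share

PV(dividends) I = 8.09·e^(−0.0326·5/12) = 7.9809
Fair forward F* = (S − I)·e^(rT) = (381.71 − 7.9809)·e^0.048900 = 373.7291 × 1.050115 = 392.4585
Market kr 387.20 < fair 392.4585: forward underpriced → reverse cash-and-carry (short the stock, invest proceeds at r, pay the dividends, go long the forward).
Profit at T = |F_mkt − F*| = |387.20 − 392.4585| = kr 5.26 per share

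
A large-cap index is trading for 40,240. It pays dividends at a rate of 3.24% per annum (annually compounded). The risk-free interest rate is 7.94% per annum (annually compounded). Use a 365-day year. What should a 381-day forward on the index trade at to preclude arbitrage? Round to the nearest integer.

F = S · (1+r)^T / (1+q)^T
= 40240 × 1.083021 / 1.033844 = 40240 × 1.047567
F = 42,154

42,154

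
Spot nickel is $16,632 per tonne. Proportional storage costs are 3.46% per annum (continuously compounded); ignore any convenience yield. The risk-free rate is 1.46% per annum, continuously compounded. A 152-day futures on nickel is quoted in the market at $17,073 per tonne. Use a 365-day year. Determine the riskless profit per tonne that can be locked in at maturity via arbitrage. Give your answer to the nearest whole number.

$97 per tonne

Fair futures: F* = S·e^(carry·T), with carry = (r + u) = 0.0146 + 0.0346 = 0.0492
F* = 16632 · e^(0.0492 × 152/365) = 16632 · e^0.020489 = 16632 × 1.020700 = $16976.2824
Market $17073 > fair $16976.2824: forward overpriced → cash-and-carry (buy spot, short the forward).
At maturity, profit = |F_mkt − F*| = |17073 − 16976.2824| = $97 per tonne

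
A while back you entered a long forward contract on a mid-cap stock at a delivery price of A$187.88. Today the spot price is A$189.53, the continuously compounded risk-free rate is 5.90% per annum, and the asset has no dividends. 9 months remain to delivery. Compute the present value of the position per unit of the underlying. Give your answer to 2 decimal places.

Current fair forward for the remaining 9 months: F = S·e^(r·T), r = 0.0590
F = 189.53 · e^(0.0590 × 9/12) = 189.53 × 1.045244 = 198.1051
Value of long forward = (F − K)·e^(−rT) = (198.1051 − 187.88) · e^(−0.0590·9/12)
= 10.2251 × 0.956715 = 9.78

A$9.78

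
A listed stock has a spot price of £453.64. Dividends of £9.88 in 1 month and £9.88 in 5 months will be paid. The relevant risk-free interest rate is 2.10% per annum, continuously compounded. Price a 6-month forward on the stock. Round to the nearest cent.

£438.56

PV(dividends) I = 9.88·e^(−0.0210·1/12) + 9.88·e^(−0.0210·5/12)
I = 9.8627 + 9.7939 = 19.6566
F = (S − I)·e^(rT) = (453.64 − 19.6566) · e^(0.0210·6/12)
= 433.9834 · e^0.010500 = 433.9834 × 1.010555 = £438.56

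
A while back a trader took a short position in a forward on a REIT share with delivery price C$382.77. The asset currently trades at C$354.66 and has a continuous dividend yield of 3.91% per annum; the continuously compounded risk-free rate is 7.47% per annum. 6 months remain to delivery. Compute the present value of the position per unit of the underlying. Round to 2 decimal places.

C$20.94

Current fair forward for the remaining 6 months: F = S·e^((r − q)·T), (r − q) = 0.0747 − 0.0391 = 0.0356
F = 354.66 · e^(0.0356 × 6/12) = 354.66 × 1.017959 = 361.0293
Value of long forward = (F − K)·e^(−rT) = (361.0293 − 382.77) · e^(−0.0747·6/12)
= -21.7407 × 0.963339 = -20.94
Short position value = −(long value) = C$20.94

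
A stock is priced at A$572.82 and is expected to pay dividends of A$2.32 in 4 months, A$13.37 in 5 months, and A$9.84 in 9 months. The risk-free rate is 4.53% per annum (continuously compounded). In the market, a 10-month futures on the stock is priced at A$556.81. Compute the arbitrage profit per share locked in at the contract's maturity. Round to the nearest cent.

PV(dividends) I = 2.32·e^(−0.0453·4/12) + 13.37·e^(−0.0453·5/12) + 9.84·e^(−0.0453·9/12) = 24.9165
Fair futures F* = (S − I)·e^(rT) = (572.82 − 24.9165)·e^0.037750 = 547.9035 × 1.038472 = 568.9824
Market A$556.81 < fair 568.9824: forward underpriced → reverse cash-and-carry (short the stock, invest proceeds at r, pay the dividends, go long the forward).
Profit at T = |F_mkt − F*| = |556.81 − 568.9824| = A$12.17 per share

A$12.17 per share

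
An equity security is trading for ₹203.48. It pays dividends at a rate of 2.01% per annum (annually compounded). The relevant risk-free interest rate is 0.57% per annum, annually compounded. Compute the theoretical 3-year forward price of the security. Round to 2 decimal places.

F = S · (1+r)^T / (1+q)^T
= 203.48 × 1.017198 / 1.061520 = 203.48 × 0.958247
F = ₹194.98

₹194.98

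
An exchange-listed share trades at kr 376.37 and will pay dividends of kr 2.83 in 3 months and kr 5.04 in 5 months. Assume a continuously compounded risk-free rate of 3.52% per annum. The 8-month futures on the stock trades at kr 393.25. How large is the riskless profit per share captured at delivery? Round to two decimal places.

kr 15.90 per share

PV(dividends) I = 2.83·e^(−0.0352·3/12) + 5.04·e^(−0.0352·5/12) = 7.7718
Fair futures F* = (S − I)·e^(rT) = (376.37 − 7.7718)·e^0.023467 = 368.5982 × 1.023745 = 377.3506
Market kr 393.25 > fair 377.3506: forward overpriced → cash-and-carry (borrow at r, buy the stock and collect the dividends, short the forward).
Profit at T = |F_mkt − F*| = |393.25 − 377.3506| = kr 15.90 per share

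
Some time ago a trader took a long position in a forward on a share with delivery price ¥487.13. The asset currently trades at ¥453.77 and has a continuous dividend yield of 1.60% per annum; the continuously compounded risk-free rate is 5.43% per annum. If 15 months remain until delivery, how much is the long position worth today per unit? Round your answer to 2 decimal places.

-¥10.38

Current fair forward for the remaining 15 months: F = S·e^((r − q)·T), (r − q) = 0.0543 − 0.0160 = 0.0383
F = 453.77 · e^(0.0383 × 15/12) = 453.77 × 1.049040 = 476.0229
Value of long forward = (F − K)·e^(−rT) = (476.0229 − 487.13) · e^(−0.0543·15/12)
= -11.1071 × 0.934377 = -10.38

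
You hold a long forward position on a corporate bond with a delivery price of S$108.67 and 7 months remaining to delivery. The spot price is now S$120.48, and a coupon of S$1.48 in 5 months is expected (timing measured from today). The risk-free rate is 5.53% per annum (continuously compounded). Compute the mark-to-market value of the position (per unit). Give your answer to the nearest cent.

S$13.81

PV(remaining coupons) I = 1.48·e^(−0.0553·5/12) = 1.4463
Current forward F = (S − I)·e^(rT) = (120.48 − 1.4463)·e^(0.0553·7/12) = 119.0337 × 1.032784 = 122.9361
Value (long) = (F − K)·e^(−rT) = (122.9361 − 108.67) × 0.968256 = 13.8132
Value = S$13.81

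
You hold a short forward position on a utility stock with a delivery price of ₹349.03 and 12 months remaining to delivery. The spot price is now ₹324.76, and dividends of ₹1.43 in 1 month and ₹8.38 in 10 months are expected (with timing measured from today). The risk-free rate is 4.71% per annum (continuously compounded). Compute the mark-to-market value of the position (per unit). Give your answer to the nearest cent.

PV(remaining dividends) I = 1.43·e^(−0.0471·1/12) + 8.38·e^(−0.0471·10/12) = 9.4819
Current forward F = (S − I)·e^(rT) = (324.76 − 9.4819)·e^(0.0471·12/12) = 315.2781 × 1.048227 = 330.4830
Value (long) = (F − K)·e^(−rT) = (330.4830 − 349.03) × 0.953992 = -17.6937
Short position value = −(long value) = ₹17.69

₹17.69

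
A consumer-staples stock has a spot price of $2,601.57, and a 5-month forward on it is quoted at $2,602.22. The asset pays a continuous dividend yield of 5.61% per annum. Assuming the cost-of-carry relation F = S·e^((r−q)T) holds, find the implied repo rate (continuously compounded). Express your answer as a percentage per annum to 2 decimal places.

From F = S·e^((r−q)T): (r − q) = ln(F/S)/T
ln(2602.22/2601.57) = ln(1.000250) = 0.000250
(r − q) = 0.000250 / (5/12) = 0.000600
r = ln(F/S)/T + q = 0.000600 + 0.0561 = 0.056700
r = 5.67%

5.67%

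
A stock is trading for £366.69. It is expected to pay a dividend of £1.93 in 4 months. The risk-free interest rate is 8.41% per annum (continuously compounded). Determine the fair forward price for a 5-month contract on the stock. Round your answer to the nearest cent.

£377.82

PV(dividends) I = 1.93·e^(−0.0841·4/12)
I = 1.8766
F = (S − I)·e^(rT) = (366.69 − 1.8766) · e^(0.0841·5/12)
= 364.8134 · e^0.035042 = 364.8134 × 1.035663 = £377.82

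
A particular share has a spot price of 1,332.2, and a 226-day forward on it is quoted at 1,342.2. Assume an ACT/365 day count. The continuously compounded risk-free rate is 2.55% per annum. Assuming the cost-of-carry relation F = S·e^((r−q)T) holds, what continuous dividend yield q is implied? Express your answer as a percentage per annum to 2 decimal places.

From F = S·e^((r−q)T): (r − q) = ln(F/S)/T
ln(1342.2/1332.2) = ln(1.007506) = 0.007478
(r − q) = 0.007478 / (226/365) = 0.012077
q = r − ln(F/S)/T = 0.0255 − 0.012077 = 0.013423
q = 1.34%

1.34%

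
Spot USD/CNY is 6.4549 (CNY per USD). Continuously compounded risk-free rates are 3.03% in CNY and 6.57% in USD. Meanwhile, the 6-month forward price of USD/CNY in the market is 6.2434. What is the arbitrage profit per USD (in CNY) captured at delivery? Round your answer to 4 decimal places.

Fair forward: F* = S·e^(carry·T), with carry = (r_CNY − r_USD) = 0.0303 − 0.0657 = -0.0354
F* = 6.4549 · e^(-0.0354 × 6/12) = 6.4549 · e^-0.017700 = 6.4549 × 0.982456 = 6.3417
Market 6.2434 < fair 6.3417: forward underpriced → reverse cash-and-carry (short spot, go long the forward).
At maturity, profit = |F_mkt − F*| = |6.2434 − 6.3417| = 0.0983 per USD (in CNY)

0.0983 per USD (in CNY)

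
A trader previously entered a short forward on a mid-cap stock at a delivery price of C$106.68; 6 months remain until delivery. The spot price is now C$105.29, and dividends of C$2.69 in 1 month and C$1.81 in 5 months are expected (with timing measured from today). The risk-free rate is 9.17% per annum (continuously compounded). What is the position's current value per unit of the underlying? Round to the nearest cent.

C$1.02

PV(remaining dividends) I = 2.69·e^(−0.0917·1/12) + 1.81·e^(−0.0917·5/12) = 4.4117
Current forward F = (S − I)·e^(rT) = (105.29 − 4.4117)·e^(0.0917·6/12) = 100.8783 × 1.046917 = 105.6112
Value (long) = (F − K)·e^(−rT) = (105.6112 − 106.68) × 0.955185 = -1.0209
Short position value = −(long value) = C$1.02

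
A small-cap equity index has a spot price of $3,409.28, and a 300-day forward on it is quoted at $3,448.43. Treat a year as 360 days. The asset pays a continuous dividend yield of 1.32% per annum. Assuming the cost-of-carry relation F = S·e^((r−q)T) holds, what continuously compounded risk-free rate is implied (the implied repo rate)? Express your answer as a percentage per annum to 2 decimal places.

From F = S·e^((r−q)T): (r − q) = ln(F/S)/T
ln(3448.43/3409.28) = ln(1.011483) = 0.011418
(r − q) = 0.011418 / (300/360) = 0.013702
r = ln(F/S)/T + q = 0.013702 + 0.0132 = 0.026902
r = 2.69%

2.69%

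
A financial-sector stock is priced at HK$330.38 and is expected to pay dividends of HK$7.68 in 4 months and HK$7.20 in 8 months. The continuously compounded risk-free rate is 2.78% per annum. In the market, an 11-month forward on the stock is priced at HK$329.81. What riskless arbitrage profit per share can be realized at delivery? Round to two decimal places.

HK$5.96 per share

PV(dividends) I = 7.68·e^(−0.0278·4/12) + 7.20·e^(−0.0278·8/12) = 14.6769
Fair forward F* = (S − I)·e^(rT) = (330.38 − 14.6769)·e^0.025483 = 315.7031 × 1.025810 = 323.8514
Market HK$329.81 > fair 323.8514: forward overpriced → cash-and-carry (borrow at r, buy the stock and collect the dividends, short the forward).
Profit at T = |F_mkt − F*| = |329.81 − 323.8514| = HK$5.96 per share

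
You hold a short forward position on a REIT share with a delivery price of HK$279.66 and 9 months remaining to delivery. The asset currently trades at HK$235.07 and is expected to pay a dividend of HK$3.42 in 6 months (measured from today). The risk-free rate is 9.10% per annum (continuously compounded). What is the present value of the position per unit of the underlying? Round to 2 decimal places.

PV(remaining dividends) I = 3.42·e^(−0.0910·6/12) = 3.2679
Current forward F = (S − I)·e^(rT) = (235.07 − 3.2679)·e^(0.0910·9/12) = 231.8021 × 1.070633 = 248.1750
Value (long) = (F − K)·e^(−rT) = (248.1750 − 279.66) × 0.934027 = -29.4078
Short position value = −(long value) = HK$29.41

HK$29.41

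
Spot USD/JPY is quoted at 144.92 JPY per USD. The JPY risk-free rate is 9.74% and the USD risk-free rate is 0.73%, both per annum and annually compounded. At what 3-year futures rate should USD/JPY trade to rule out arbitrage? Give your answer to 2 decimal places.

187.39

By covered interest parity, F = S · (1+r_JPY)^T / (1+r_USD)^T
= 144.92 × 1.321584 / 1.022060 = 144.92 × 1.293059
F = 187.39 JPY per USD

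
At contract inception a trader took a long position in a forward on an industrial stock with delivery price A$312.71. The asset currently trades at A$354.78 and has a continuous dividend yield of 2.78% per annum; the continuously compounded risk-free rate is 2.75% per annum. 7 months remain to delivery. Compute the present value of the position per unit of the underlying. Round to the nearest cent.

Current fair forward for the remaining 7 months: F = S·e^((r − q)·T), (r − q) = 0.0275 − 0.0278 = -0.0003
F = 354.78 · e^(-0.0003 × 7/12) = 354.78 × 0.999825 = 354.7179
Value of long forward = (F − K)·e^(−rT) = (354.7179 − 312.71) · e^(−0.0275·7/12)
= 42.0079 × 0.984086 = 41.34

A$41.34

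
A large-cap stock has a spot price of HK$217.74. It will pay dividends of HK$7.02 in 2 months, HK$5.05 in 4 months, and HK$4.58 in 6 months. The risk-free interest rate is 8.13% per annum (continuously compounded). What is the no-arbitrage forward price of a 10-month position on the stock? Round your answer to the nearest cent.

PV(dividends) I = 7.02·e^(−0.0813·2/12) + 5.05·e^(−0.0813·4/12) + 4.58·e^(−0.0813·6/12)
I = 6.9255 + 4.9150 + 4.3976 = 16.2381
F = (S − I)·e^(rT) = (217.74 − 16.2381) · e^(0.0813·10/12)
= 201.5019 · e^0.067750 = 201.5019 × 1.070098 = HK$215.63

HK$215.63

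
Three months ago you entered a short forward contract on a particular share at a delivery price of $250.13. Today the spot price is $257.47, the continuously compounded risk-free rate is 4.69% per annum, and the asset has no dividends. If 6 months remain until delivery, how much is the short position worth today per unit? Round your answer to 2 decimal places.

Current fair forward for the remaining 6 months: F = S·e^(r·T), r = 0.0469
F = 257.47 · e^(0.0469 × 6/12) = 257.47 × 1.023727 = 263.5790
Value of long forward = (F − K)·e^(−rT) = (263.5790 − 250.13) · e^(−0.0469·6/12)
= 13.4490 × 0.976823 = 13.14
Short position value = −(long value) = -$13.14

-$13.14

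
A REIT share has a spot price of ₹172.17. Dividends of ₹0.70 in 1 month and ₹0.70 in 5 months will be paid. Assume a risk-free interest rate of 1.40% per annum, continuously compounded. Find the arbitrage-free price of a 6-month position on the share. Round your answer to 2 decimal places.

₹171.97

PV(dividends) I = 0.70·e^(−0.0140·1/12) + 0.70·e^(−0.0140·5/12)
I = 0.6992 + 0.6959 = 1.3951
F = (S − I)·e^(rT) = (172.17 − 1.3951) · e^(0.0140·6/12)
= 170.7749 · e^0.007000 = 170.7749 × 1.007025 = ₹171.97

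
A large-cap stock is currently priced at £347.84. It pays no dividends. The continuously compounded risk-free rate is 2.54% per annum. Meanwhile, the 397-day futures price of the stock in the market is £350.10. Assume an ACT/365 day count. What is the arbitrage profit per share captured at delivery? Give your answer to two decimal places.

£7.48 per share

Fair futures: F* = S·e^(carry·T), with carry = r = 0.0254
F* = 347.84 · e^(0.0254 × 397/365) = 347.84 · e^0.027627 = 347.84 × 1.028012 = £357.5837
Market £350.10 < fair £357.5837: forward underpriced → reverse cash-and-carry (short spot, go long the forward).
At maturity, profit = |F_mkt − F*| = |350.10 − 357.5837| = £7.48 per share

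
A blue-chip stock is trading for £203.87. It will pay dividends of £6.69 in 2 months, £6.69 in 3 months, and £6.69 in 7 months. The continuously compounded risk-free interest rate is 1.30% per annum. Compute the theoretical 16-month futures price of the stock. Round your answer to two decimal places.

£187.10

PV(dividends) I = 6.69·e^(−0.0130·2/12) + 6.69·e^(−0.0130·3/12) + 6.69·e^(−0.0130·7/12)
I = 6.6755 + 6.6683 + 6.6395 = 19.9833
F = (S − I)·e^(rT) = (203.87 − 19.9833) · e^(0.0130·16/12)
= 183.8867 · e^0.017333 = 183.8867 × 1.017484 = £187.10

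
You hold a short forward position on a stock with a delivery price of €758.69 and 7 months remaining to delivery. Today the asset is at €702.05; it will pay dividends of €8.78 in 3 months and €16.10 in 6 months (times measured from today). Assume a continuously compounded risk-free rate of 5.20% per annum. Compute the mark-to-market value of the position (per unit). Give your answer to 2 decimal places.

PV(remaining dividends) I = 8.78·e^(−0.0520·3/12) + 16.10·e^(−0.0520·6/12) = 24.3534
Current forward F = (S − I)·e^(rT) = (702.05 − 24.3534)·e^(0.0520·7/12) = 677.6966 × 1.030798 = 698.5683
Value (long) = (F − K)·e^(−rT) = (698.5683 − 758.69) × 0.970122 = -58.3254
Short position value = −(long value) = €58.33

€58.33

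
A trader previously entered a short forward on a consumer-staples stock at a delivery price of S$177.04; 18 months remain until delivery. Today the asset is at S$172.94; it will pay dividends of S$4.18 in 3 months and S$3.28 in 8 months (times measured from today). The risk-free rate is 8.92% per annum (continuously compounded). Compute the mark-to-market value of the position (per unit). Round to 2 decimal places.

PV(remaining dividends) I = 4.18·e^(−0.0892·3/12) + 3.28·e^(−0.0892·8/12) = 7.1785
Current forward F = (S − I)·e^(rT) = (172.94 − 7.1785)·e^(0.0892·18/12) = 165.7615 × 1.143164 = 189.4926
Value (long) = (F − K)·e^(−rT) = (189.4926 − 177.04) × 0.874765 = 10.8931
Short position value = −(long value) = -S$10.89

-S$10.89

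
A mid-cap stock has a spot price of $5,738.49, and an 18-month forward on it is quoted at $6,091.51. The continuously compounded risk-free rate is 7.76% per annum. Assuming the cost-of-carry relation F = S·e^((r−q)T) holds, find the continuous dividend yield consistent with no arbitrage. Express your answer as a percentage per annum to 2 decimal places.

From F = S·e^((r−q)T): (r − q) = ln(F/S)/T
ln(6091.51/5738.49) = ln(1.061518) = 0.059700
(r − q) = 0.059700 / (18/12) = 0.039800
q = r − ln(F/S)/T = 0.0776 − 0.039800 = 0.037800
q = 3.78%

3.78%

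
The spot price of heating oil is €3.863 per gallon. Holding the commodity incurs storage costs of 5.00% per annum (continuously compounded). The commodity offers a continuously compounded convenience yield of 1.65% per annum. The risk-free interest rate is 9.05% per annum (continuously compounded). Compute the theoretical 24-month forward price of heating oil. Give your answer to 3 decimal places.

Net carry = r + u − y = 0.0905 + 0.0500 − 0.0165 = 0.1240
F = S·e^((r+u−y)T) = 3.863 · e^(0.1240 × 24/12) = 3.863 · e^0.248000
= 3.863 × 1.281460 = €4.950 per gallon

€4.950 per gallon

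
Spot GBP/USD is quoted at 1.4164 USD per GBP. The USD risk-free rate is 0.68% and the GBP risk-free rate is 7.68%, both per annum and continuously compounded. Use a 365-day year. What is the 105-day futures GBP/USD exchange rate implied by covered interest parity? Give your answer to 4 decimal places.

1.3882

F = S·e^((r_USD − r_GBP)T) = 1.4164 · e^((0.0068 − 0.0768) × 105/365)
= 1.4164 · e^-0.020137 = 1.4164 × 0.980064
F = 1.3882 USD per GBP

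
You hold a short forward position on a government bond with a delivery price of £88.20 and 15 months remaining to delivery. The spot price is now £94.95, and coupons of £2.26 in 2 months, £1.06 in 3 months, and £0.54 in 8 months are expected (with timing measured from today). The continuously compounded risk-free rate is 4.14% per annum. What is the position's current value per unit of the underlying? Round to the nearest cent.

PV(remaining coupons) I = 2.26·e^(−0.0414·2/12) + 1.06·e^(−0.0414·3/12) + 0.54·e^(−0.0414·8/12) = 3.8188
Current forward F = (S − I)·e^(rT) = (94.95 − 3.8188)·e^(0.0414·15/12) = 91.1312 × 1.053112 = 95.9714
Value (long) = (F − K)·e^(−rT) = (95.9714 − 88.20) × 0.949566 = 7.3795
Short position value = −(long value) = -£7.38

-£7.38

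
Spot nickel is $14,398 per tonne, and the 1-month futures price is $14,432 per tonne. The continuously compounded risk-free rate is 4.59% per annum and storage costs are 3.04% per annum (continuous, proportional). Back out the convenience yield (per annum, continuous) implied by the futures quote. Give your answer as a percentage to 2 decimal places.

4.80%

F = S·e^((r+u−y)T) ⇒ (r+u−y) = ln(F/S)/T
ln(14432/14398) = 0.002359; /T ⇒ 0.028308
y = r + u − ln(F/S)/T = 0.0459 + 0.0304 − 0.028308 = 0.047992
y = 4.80%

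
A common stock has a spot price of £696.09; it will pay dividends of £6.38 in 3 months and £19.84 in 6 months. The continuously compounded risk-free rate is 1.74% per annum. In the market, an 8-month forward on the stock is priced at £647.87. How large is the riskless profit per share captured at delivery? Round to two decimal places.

PV(dividends) I = 6.38·e^(−0.0174·3/12) + 19.84·e^(−0.0174·6/12) = 26.0204
Fair forward F* = (S − I)·e^(rT) = (696.09 − 26.0204)·e^0.011600 = 670.0696 × 1.011668 = 677.8880
Market £647.87 < fair 677.8880: forward underpriced → reverse cash-and-carry (short the stock, invest proceeds at r, pay the dividends, go long the forward).
Profit at T = |F_mkt − F*| = |647.87 − 677.8880| = £30.02 per share

£30.02 per share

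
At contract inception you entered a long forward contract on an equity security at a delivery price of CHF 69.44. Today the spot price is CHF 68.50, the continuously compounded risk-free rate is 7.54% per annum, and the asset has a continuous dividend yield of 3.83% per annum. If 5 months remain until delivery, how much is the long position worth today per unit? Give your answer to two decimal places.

CHF 0.12

Current fair forward for the remaining 5 months: F = S·e^((r − q)·T), (r − q) = 0.0754 − 0.0383 = 0.0371
F = 68.50 · e^(0.0371 × 5/12) = 68.50 × 1.015578 = 69.5671
Value of long forward = (F − K)·e^(−rT) = (69.5671 − 69.44) · e^(−0.0754·5/12)
= 0.1271 × 0.969072 = 0.12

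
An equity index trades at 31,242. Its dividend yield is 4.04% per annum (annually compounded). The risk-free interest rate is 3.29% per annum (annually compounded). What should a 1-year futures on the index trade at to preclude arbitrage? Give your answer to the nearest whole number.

F = S · (1+r)^T / (1+q)^T
= 31242 × 1.032900 / 1.040400 = 31242 × 0.992791
F = 31,017

31,017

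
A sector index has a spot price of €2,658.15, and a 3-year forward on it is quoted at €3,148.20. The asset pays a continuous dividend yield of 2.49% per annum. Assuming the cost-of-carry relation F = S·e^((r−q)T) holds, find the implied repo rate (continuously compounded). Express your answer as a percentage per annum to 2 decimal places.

From F = S·e^((r−q)T): (r − q) = ln(F/S)/T
ln(3148.20/2658.15) = ln(1.184358) = 0.169201
(r − q) = 0.169201 / (3) = 0.056400
r = ln(F/S)/T + q = 0.056400 + 0.0249 = 0.081300
r = 8.13%

8.13%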